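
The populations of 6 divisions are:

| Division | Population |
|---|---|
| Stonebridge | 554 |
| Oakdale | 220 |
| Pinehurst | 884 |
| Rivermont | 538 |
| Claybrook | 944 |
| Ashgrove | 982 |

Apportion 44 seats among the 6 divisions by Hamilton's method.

The standard divisor is 4122/44 ≈ 93.682.
Standard quotas: Stonebridge 5.914, Oakdale 2.348, Pinehurst 9.436, Rivermont 5.743, Claybrook 10.077, Ashgrove 10.482.
Lower quotas: Stonebridge 5, Oakdale 2, Pinehurst 9, Rivermont 5, Claybrook 10, Ashgrove 10 (sum 41, leaving 3 seats).
Remainders in descending order: Stonebridge 0.914, Rivermont 0.743, Ashgrove 0.482, Pinehurst 0.436, Oakdale 0.348, Claybrook 0.077.
The surplus seats go to Stonebridge, Rivermont, Ashgrove.

Stonebridge 6; Oakdale 2; Pinehurst 9; Rivermont 6; Claybrook 10; Ashgrove 11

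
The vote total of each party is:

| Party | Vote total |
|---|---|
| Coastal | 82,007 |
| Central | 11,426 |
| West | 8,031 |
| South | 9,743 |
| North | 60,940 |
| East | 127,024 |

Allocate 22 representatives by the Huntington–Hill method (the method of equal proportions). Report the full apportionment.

Coastal: 6, Central: 1, West: 1, South: 1, North: 4, East: 9

With divisor 14298: modified quotas Coastal 5.736, Central 0.799, West 0.562, South 0.681, North 4.262, East 8.884.
Geometric-mean thresholds: Coastal √(5·6)=5.477, Central (min 1), West (min 1), South (min 1), North √(4·5)=4.472, East √(8·9)=8.485.
Each quota rounded against its threshold gives Coastal 6, Central 1, West 1, South 1, North 4, East 9 (total 22).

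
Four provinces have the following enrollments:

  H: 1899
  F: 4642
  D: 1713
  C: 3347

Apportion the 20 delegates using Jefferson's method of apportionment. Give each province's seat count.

H 3; F 8; D 3; C 6

Standard divisor 11601/20 ≈ 580.05; standard quotas: H 3.274, F 8.003, D 2.953, C 5.770.
Rounding down gives 3, 8, 2, 5 = 18 seats, so the divisor must be adjusted.
With modified divisor 540: modified quotas H 3.517, F 8.596, D 3.172, C 6.198.
Rounding down: H 3, F 8, D 3, C 6 (total 20).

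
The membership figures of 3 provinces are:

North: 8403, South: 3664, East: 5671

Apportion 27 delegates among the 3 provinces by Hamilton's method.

Total 17738; standard divisor 17738/27 ≈ 656.963.
Standard quotas: North 12.7907, South 5.5772, East 8.6321.
Lower quotas: North 12, South 5, East 8 (sum 25, leaving 2 seats).
Remainders in descending order: North 0.7907, East 0.6321, South 0.5772.
The surplus seats go to North, East.

North=13, South=5, East=9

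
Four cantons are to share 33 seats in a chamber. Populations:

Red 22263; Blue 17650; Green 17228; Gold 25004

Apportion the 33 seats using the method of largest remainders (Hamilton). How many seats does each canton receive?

Red 9, Blue 7, Green 7, Gold 10

Total 82145; standard divisor 82145/33 ≈ 2489.242.
Standard quotas: Red 8.9437, Blue 7.0905, Green 6.9210, Gold 10.0448.
Lower quotas: Red 8, Blue 7, Green 6, Gold 10 (sum 31, leaving 2 seats).
Remainders in descending order: Red 0.9437, Green 0.9210, Blue 0.0905, Gold 0.0448.
The surplus seats go to Red, Green.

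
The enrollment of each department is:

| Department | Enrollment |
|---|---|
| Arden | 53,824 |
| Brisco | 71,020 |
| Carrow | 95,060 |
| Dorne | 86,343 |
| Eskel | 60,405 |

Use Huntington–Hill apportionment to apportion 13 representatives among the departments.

Arden=2, Brisco=3, Carrow=3, Dorne=3, Eskel=2

With divisor 28218: modified quotas Arden 1.907, Brisco 2.517, Carrow 3.369, Dorne 3.060, Eskel 2.141.
Geometric-mean thresholds: Arden √(1·2)=1.414, Brisco √(2·3)=2.449, Carrow √(3·4)=3.464, Dorne √(3·4)=3.464, Eskel √(2·3)=2.449.
Each quota rounded against its threshold gives Arden 2, Brisco 3, Carrow 3, Dorne 3, Eskel 2 (total 13).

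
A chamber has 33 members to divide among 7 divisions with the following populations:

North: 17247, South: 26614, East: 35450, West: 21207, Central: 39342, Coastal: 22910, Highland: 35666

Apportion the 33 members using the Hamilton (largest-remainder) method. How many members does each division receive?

The standard divisor is 198436/33 ≈ 6013.212.
Standard quotas: North 2.8682, South 4.4259, East 5.8954, West 3.5267, Central 6.5426, Coastal 3.8099, Highland 5.9313.
Lower quotas: North 2, South 4, East 5, West 3, Central 6, Coastal 3, Highland 5 (sum 28, leaving 5 seats).
Remainders in descending order: Highland 0.9313, East 0.8954, North 0.8682, Coastal 0.8099, Central 0.5426, West 0.5267, South 0.4259.
Largest remainders: Highland, East, North, Coastal, Central receive the extra seats.

North 3, South 4, East 6, West 3, Central 7, Coastal 4, Highland 6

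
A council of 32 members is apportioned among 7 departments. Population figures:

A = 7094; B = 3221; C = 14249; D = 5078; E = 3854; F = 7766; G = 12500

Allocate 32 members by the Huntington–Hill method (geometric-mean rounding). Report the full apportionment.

A: 4; B: 2; C: 9; D: 3; E: 2; F: 5; G: 7

With divisor 1675: modified quotas A 4.235, B 1.923, C 8.507, D 3.032, E 2.301, F 4.636, G 7.463.
Geometric-mean thresholds: A √(4·5)=4.472, B √(1·2)=1.414, C √(8·9)=8.485, D √(3·4)=3.464, E √(2·3)=2.449, F √(4·5)=4.472, G √(7·8)=7.483.
Each quota rounded against its threshold gives A 4, B 2, C 9, D 3, E 2, F 5, G 7 (total 32).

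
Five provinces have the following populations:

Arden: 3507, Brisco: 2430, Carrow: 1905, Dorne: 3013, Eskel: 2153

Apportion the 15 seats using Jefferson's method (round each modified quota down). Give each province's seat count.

Arden 4; Brisco 3; Carrow 2; Dorne 4; Eskel 2

Standard divisor 13008/15 ≈ 867.2; standard quotas: Arden 4.044, Brisco 2.802, Carrow 2.197, Dorne 3.474, Eskel 2.483.
Rounding down gives 4, 2, 2, 3, 2 = 13 seats, so the divisor must be adjusted.
With modified divisor 740: modified quotas Arden 4.739, Brisco 3.284, Carrow 2.574, Dorne 4.072, Eskel 2.909.
Rounding down: Arden 4, Brisco 3, Carrow 2, Dorne 4, Eskel 2 (total 15).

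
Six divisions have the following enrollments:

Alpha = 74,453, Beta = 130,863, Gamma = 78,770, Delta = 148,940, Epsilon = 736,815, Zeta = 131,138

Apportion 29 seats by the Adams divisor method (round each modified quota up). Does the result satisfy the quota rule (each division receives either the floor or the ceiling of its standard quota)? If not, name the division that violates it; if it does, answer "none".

Standard quotas: Alpha 1.660, Beta 2.917, Gamma 1.756, Delta 3.320, Epsilon 16.424, Zeta 2.923.
Adams allocation: Alpha 2, Beta 3, Gamma 2, Delta 4, Epsilon 15, Zeta 3.
Epsilon has quota 16.424 (lower 16, upper 17) but receives 15 — outside the quota interval.

Epsilon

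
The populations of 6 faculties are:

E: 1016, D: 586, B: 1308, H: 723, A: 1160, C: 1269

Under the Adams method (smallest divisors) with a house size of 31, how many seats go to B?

7

Standard divisor 6062/31 ≈ 195.548; standard quotas: E 5.196, D 2.997, B 6.689, H 3.697, A 5.932, C 6.489.
Rounding up gives 6, 3, 7, 4, 6, 7 = 33 seats, so the divisor must be adjusted.
With modified divisor 215: modified quotas E 4.726, D 2.726, B 6.084, H 3.363, A 5.395, C 5.902.
Rounding up: E 5, D 3, B 7, H 4, A 6, C 6 (total 31).
B receives 7.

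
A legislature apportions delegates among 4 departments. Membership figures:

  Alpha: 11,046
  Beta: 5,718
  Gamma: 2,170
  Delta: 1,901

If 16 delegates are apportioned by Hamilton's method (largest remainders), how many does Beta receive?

4

Total 20835; standard divisor 20835/16 ≈ 1302.188.
Standard quotas: Alpha 8.4826, Beta 4.3911, Gamma 1.6664, Delta 1.4599.
Lower quotas: Alpha 8, Beta 4, Gamma 1, Delta 1 (sum 14, leaving 2 seats).
Remainders in descending order: Gamma 0.6664, Alpha 0.4826, Delta 0.4599, Beta 0.3911.
Largest remainders: Gamma, Alpha receive the extra seats.
Beta receives 4.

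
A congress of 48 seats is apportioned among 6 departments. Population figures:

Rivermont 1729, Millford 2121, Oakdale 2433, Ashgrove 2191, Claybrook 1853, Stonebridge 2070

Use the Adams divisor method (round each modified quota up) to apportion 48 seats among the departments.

Standard divisor 12397/48 ≈ 258.271; standard quotas: Rivermont 6.695, Millford 8.212, Oakdale 9.420, Ashgrove 8.483, Claybrook 7.175, Stonebridge 8.015.
Rounding up gives 7, 9, 10, 9, 8, 9 = 52 seats, so the divisor must be adjusted.
With modified divisor 272: modified quotas Rivermont 6.357, Millford 7.798, Oakdale 8.945, Ashgrove 8.055, Claybrook 6.812, Stonebridge 7.610.
Rounding up: Rivermont 7, Millford 8, Oakdale 9, Ashgrove 9, Claybrook 7, Stonebridge 8 (total 48).

Rivermont: 7, Millford: 8, Oakdale: 9, Ashgrove: 9, Claybrook: 7, Stonebridge: 8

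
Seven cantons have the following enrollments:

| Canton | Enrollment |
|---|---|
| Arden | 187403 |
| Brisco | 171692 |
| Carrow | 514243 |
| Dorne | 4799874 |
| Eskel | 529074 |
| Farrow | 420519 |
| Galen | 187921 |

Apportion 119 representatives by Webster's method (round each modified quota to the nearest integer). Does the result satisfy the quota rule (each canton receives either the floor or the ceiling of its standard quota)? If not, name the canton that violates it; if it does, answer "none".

Dorne

Standard quotas: Arden 3.274, Brisco 3.000, Carrow 8.985, Dorne 83.866, Eskel 9.244, Farrow 7.347, Galen 3.283.
Webster allocation: Arden 3, Brisco 3, Carrow 9, Dorne 85, Eskel 9, Farrow 7, Galen 3.
Dorne has quota 83.866 (lower 83, upper 84) but receives 85 — outside the quota interval.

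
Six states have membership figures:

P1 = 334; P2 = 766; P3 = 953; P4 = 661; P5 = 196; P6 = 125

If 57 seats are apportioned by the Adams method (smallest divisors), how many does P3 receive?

18

Standard divisor 3035/57 ≈ 53.246; standard quotas: P1 6.273, P2 14.386, P3 17.898, P4 12.414, P5 3.681, P6 2.348.
Rounding up gives 7, 15, 18, 13, 4, 3 = 60 seats, so the divisor must be adjusted.
With modified divisor 55.9: modified quotas P1 5.975, P2 13.703, P3 17.048, P4 11.825, P5 3.506, P6 2.236.
Rounding up: P1 6, P2 14, P3 18, P4 12, P5 4, P6 3 (total 57).
P3 receives 18.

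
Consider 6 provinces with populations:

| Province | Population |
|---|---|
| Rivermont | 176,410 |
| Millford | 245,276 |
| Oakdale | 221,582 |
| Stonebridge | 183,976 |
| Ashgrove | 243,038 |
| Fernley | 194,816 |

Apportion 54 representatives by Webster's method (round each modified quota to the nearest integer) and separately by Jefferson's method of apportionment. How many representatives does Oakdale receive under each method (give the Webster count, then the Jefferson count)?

Webster: Rivermont 8, Millford 11, Oakdale 9, Stonebridge 8, Ashgrove 10, Fernley 8.
Jefferson: Rivermont 7, Millford 11, Oakdale 10, Stonebridge 8, Ashgrove 10, Fernley 8.
Oakdale gets 9 under Webster and 10 under Jefferson.

9 and 10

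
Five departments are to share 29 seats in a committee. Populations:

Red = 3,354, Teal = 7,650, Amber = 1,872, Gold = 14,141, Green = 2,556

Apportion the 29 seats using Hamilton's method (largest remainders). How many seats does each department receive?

Red 3; Teal 7; Amber 2; Gold 14; Green 3

Standard divisor: 29573 ÷ 29 ≈ 1019.759.
Standard quotas: Red 3.2890, Teal 7.5018, Amber 1.8357, Gold 13.8670, Green 2.5065.
Lower quotas: Red 3, Teal 7, Amber 1, Gold 13, Green 2 (sum 26, leaving 3 seats).
Remainders in descending order: Gold 0.8670, Amber 0.8357, Green 0.5065, Teal 0.5018, Red 0.2890.
Largest remainders: Gold, Amber, Green receive the extra seats.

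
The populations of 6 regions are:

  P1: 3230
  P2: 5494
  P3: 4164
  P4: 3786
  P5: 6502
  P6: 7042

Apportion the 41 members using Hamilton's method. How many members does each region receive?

Total 30218; standard divisor 30218/41 ≈ 737.024.
Standard quotas: P1 4.3825, P2 7.4543, P3 5.6497, P4 5.1369, P5 8.8220, P6 9.5546.
Lower quotas: P1 4, P2 7, P3 5, P4 5, P5 8, P6 9 (sum 38, leaving 3 seats).
Remainders in descending order: P5 0.8220, P3 0.6497, P6 0.5546, P2 0.4543, P1 0.3825, P4 0.1369.
The surplus seats go to P5, P3, P6.

P1=4, P2=7, P3=6, P4=5, P5=9, P6=10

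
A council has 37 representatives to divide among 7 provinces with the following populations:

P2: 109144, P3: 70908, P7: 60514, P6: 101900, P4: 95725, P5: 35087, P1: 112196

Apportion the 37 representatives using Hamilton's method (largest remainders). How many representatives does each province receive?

P2 7, P3 5, P7 4, P6 6, P4 6, P5 2, P1 7

Standard divisor: 585474 ÷ 37 ≈ 15823.622.
Standard quotas: P2 6.8975, P3 4.4811, P7 3.8243, P6 6.4397, P4 6.0495, P5 2.2174, P1 7.0904.
Lower quotas: P2 6, P3 4, P7 3, P6 6, P4 6, P5 2, P1 7 (sum 34, leaving 3 seats).
Remainders in descending order: P2 0.8975, P7 0.8243, P3 0.4811, P6 0.4397, P5 0.2174, P1 0.0904, P4 0.0495.
The surplus seats go to P2, P7, P3.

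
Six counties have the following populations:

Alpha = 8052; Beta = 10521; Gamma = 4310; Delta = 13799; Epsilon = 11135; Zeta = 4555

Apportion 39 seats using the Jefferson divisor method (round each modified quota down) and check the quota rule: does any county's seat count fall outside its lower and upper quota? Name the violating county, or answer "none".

none

Standard quotas: Alpha 5.996, Beta 7.835, Gamma 3.210, Delta 10.276, Epsilon 8.292, Zeta 3.392.
Jefferson allocation: Alpha 6, Beta 8, Gamma 3, Delta 11, Epsilon 8, Zeta 3.
Every allocation lies between the lower and upper quota.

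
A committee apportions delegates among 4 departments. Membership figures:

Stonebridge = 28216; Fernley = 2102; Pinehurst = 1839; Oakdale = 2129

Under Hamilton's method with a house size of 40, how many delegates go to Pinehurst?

2

Standard divisor: 34286 ÷ 40 ≈ 857.15.
Standard quotas: Stonebridge 32.9184, Fernley 2.4523, Pinehurst 2.1455, Oakdale 2.4838.
Lower quotas: Stonebridge 32, Fernley 2, Pinehurst 2, Oakdale 2 (sum 38, leaving 2 seats).
Remainders in descending order: Stonebridge 0.9184, Oakdale 0.4838, Fernley 0.4523, Pinehurst 0.1455.
The surplus seats go to Stonebridge, Oakdale.
Pinehurst receives 2.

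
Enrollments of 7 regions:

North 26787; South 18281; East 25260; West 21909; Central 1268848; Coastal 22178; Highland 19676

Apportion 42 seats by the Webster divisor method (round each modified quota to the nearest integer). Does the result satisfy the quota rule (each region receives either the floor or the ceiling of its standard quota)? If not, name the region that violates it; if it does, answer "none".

Standard quotas: North 0.802, South 0.547, East 0.756, West 0.656, Central 37.986, Coastal 0.664, Highland 0.589.
Webster allocation: North 1, South 1, East 1, West 1, Central 36, Coastal 1, Highland 1.
Central has quota 37.986 (lower 37, upper 38) but receives 36 — outside the quota interval.

Central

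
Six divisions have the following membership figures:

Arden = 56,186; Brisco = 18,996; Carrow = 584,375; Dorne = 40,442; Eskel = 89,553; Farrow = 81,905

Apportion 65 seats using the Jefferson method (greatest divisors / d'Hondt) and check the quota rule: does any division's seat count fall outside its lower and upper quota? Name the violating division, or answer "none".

Standard quotas: Arden 4.191, Brisco 1.417, Carrow 43.587, Dorne 3.016, Eskel 6.680, Farrow 6.109.
Jefferson allocation: Arden 4, Brisco 1, Carrow 45, Dorne 3, Eskel 6, Farrow 6.
Carrow has quota 43.587 (lower 43, upper 44) but receives 45 — outside the quota interval.

Carrow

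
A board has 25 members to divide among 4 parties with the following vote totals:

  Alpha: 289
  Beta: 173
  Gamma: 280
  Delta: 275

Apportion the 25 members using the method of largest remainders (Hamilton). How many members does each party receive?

Alpha 7, Beta 4, Gamma 7, Delta 7

The standard divisor is 1017/25 ≈ 40.68.
Standard quotas: Alpha 7.104, Beta 4.253, Gamma 6.883, Delta 6.760.
Lower quotas: Alpha 7, Beta 4, Gamma 6, Delta 6 (sum 23, leaving 2 seats).
Remainders in descending order: Gamma 0.883, Delta 0.760, Beta 0.253, Alpha 0.104.
The surplus seats go to Gamma, Delta.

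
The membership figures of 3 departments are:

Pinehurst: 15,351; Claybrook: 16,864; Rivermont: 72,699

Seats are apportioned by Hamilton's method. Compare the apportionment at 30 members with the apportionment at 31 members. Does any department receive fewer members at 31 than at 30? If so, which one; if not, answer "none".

none

At 30 seats: Pinehurst 4, Claybrook 5, Rivermont 21.
At 31 seats: Pinehurst 5, Claybrook 5, Rivermont 21.
No department's allocation decreased.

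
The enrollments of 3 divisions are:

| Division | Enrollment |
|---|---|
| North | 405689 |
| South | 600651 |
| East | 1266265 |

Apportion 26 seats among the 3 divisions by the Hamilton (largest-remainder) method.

Total 2272605; standard divisor 2272605/26 ≈ 87407.885.
Standard quotas: North 4.6413, South 6.8718, East 14.4869.
Lower quotas: North 4, South 6, East 14 (sum 24, leaving 2 seats).
Remainders in descending order: South 0.8718, North 0.6413, East 0.4869.
Largest remainders: South, North receive the extra seats.

North 5, South 7, East 14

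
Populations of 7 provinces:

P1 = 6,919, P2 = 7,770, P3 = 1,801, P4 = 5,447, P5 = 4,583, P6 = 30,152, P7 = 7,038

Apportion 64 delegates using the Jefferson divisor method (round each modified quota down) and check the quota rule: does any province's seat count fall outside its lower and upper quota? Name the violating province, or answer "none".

P6

Standard quotas: P1 6.950, P2 7.805, P3 1.809, P4 5.472, P5 4.604, P6 30.289, P7 7.070.
Jefferson allocation: P1 7, P2 8, P3 1, P4 5, P5 4, P6 32, P7 7.
P6 has quota 30.289 (lower 30, upper 31) but receives 32 — outside the quota interval.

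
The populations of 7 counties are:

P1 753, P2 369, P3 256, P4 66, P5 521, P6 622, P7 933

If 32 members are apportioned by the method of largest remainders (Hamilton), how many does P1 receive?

Total 3520; standard divisor 3520/32 = 110.
Standard quotas: P1 6.845, P2 3.355, P3 2.327, P4 0.600, P5 4.736, P6 5.655, P7 8.482.
Lower quotas: P1 6, P2 3, P3 2, P4 0, P5 4, P6 5, P7 8 (sum 28, leaving 4 seats).
Remainders in descending order: P1 0.845, P5 0.736, P6 0.655, P4 0.600, P7 0.482, P2 0.355, P3 0.327.
Largest remainders: P1, P5, P6, P4 receive the extra seats.
P1 receives 7.

7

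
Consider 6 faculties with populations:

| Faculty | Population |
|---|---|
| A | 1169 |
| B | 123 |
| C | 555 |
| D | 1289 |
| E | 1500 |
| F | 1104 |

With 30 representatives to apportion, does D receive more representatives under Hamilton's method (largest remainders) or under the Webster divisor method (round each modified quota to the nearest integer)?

Hamilton: A 6, B 0, C 3, D 7, E 8, F 6.
Webster: A 6, B 1, C 3, D 6, E 8, F 6.
D gets 7 under Hamilton and 6 under Webster.

Hamilton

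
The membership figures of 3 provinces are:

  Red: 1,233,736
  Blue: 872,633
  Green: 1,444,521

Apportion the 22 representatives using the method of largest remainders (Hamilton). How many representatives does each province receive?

The standard divisor is 3550890/22 ≈ 161404.091.
Standard quotas: Red 7.6438, Blue 5.4065, Green 8.9497.
Lower quotas: Red 7, Blue 5, Green 8 (sum 20, leaving 2 seats).
Remainders in descending order: Green 0.9497, Red 0.6438, Blue 0.4065.
The surplus seats go to Green, Red.

Red 8; Blue 5; Green 9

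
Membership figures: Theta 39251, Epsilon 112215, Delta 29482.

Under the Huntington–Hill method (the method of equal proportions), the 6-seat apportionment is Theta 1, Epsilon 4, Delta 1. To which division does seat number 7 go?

Priority for the next seat is population ÷ (√(s·(s+1))).
Priorities: Theta 27754.648, Epsilon 25092.037, Delta 20846.922.
Highest priority: Theta.

Theta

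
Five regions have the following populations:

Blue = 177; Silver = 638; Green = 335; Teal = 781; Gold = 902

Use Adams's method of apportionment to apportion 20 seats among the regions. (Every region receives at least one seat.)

Blue 2, Silver 4, Green 3, Teal 5, Gold 6

Standard divisor 2833/20 ≈ 141.65; standard quotas: Blue 1.250, Silver 4.504, Green 2.365, Teal 5.514, Gold 6.368.
Rounding up gives 2, 5, 3, 6, 7 = 23 seats, so the divisor must be adjusted.
With modified divisor 164: modified quotas Blue 1.079, Silver 3.890, Green 2.043, Teal 4.762, Gold 5.500.
Rounding up: Blue 2, Silver 4, Green 3, Teal 5, Gold 6 (total 20).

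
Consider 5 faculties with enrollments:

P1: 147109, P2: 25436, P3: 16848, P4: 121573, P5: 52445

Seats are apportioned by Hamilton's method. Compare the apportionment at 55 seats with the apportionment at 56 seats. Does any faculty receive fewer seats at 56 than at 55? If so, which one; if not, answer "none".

P3

At 55 seats: P1 22, P2 4, P3 3, P4 18, P5 8.
At 56 seats: P1 23, P2 4, P3 2, P4 19, P5 8.
P3 drops from 3 to 2.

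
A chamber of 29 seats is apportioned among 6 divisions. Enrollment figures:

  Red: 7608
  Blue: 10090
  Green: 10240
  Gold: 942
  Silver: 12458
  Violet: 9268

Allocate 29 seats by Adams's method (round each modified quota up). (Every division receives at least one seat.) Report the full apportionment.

Standard divisor 50606/29 ≈ 1745.034; standard quotas: Red 4.360, Blue 5.782, Green 5.868, Gold 0.540, Silver 7.139, Violet 5.311.
Rounding up gives 5, 6, 6, 1, 8, 6 = 32 seats, so the divisor must be adjusted.
With modified divisor 2000: modified quotas Red 3.804, Blue 5.045, Green 5.120, Gold 0.471, Silver 6.229, Violet 4.634.
Rounding up: Red 4, Blue 6, Green 6, Gold 1, Silver 7, Violet 5 (total 29).

Red 4; Blue 6; Green 6; Gold 1; Silver 7; Violet 5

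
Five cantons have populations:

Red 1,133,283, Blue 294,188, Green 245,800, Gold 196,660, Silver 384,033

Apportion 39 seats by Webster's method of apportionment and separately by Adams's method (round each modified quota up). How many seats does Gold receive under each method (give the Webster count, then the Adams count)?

3 and 4

Webster: Red 20, Blue 5, Green 4, Gold 3, Silver 7.
Adams: Red 19, Blue 5, Green 4, Gold 4, Silver 7.
Gold gets 3 under Webster and 4 under Adams.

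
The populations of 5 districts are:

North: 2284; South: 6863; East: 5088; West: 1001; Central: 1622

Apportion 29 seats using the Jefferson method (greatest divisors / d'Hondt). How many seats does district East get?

Standard divisor 16858/29 ≈ 581.31; standard quotas: North 3.929, South 11.806, East 8.753, West 1.722, Central 2.790.
Rounding down gives 3, 11, 8, 1, 2 = 25 seats, so the divisor must be adjusted.
With modified divisor 530: modified quotas North 4.309, South 12.949, East 9.600, West 1.889, Central 3.060.
Rounding down: North 4, South 12, East 9, West 1, Central 3 (total 29).
East receives 9.

9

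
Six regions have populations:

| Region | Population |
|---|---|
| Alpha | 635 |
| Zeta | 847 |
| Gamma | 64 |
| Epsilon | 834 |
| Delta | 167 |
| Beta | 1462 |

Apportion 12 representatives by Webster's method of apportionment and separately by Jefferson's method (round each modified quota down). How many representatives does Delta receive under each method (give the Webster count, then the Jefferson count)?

Webster: Alpha 2, Zeta 3, Gamma 0, Epsilon 2, Delta 1, Beta 4.
Jefferson: Alpha 2, Zeta 3, Gamma 0, Epsilon 2, Delta 0, Beta 5.
Delta gets 1 under Webster and 0 under Jefferson.

1 and 0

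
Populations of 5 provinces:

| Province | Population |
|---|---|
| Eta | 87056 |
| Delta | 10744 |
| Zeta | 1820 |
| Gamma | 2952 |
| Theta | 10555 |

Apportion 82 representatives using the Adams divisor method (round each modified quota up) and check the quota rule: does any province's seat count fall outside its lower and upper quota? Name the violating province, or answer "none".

Eta

Standard quotas: Eta 63.102, Delta 7.788, Zeta 1.319, Gamma 2.140, Theta 7.651.
Adams allocation: Eta 61, Delta 8, Zeta 2, Gamma 3, Theta 8.
Eta has quota 63.102 (lower 63, upper 64) but receives 61 — outside the quota interval.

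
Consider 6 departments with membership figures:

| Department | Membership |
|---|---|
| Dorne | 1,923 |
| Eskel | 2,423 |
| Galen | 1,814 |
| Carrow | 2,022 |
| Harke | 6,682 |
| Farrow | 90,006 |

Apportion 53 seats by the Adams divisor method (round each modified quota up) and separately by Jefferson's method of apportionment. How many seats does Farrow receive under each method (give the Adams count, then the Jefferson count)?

44 and 47

Adams: Dorne 1, Eskel 2, Galen 1, Carrow 1, Harke 4, Farrow 44.
Jefferson: Dorne 1, Eskel 1, Galen 0, Carrow 1, Harke 3, Farrow 47.
Farrow gets 44 under Adams and 47 under Jefferson.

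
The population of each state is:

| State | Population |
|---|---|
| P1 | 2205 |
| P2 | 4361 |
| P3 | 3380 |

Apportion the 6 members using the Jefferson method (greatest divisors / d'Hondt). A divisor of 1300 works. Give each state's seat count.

With modified divisor 1300: modified quotas P1 1.696, P2 3.355, P3 2.600.
Rounding down: P1 1, P2 3, P3 2 (total 6).

P1=1, P2=3, P3=2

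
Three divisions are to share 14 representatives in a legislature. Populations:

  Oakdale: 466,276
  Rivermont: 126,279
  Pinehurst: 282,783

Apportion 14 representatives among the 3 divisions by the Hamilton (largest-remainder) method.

Oakdale 7, Rivermont 2, Pinehurst 5

Standard divisor: 875338 ÷ 14 ≈ 62524.143.
Standard quotas: Oakdale 7.4575, Rivermont 2.0197, Pinehurst 4.5228.
Lower quotas: Oakdale 7, Rivermont 2, Pinehurst 4 (sum 13, leaving 1 seat).
Remainders in descending order: Pinehurst 0.5228, Oakdale 0.4575, Rivermont 0.0197.
Largest remainder: Pinehurst receives the extra seat.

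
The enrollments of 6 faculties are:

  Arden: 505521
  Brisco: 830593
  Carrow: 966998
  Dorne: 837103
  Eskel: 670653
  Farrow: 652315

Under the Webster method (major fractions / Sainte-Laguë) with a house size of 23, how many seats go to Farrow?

Standard divisor 4463183/23 ≈ 194051.435; standard quotas: Arden 2.605, Brisco 4.280, Carrow 4.983, Dorne 4.314, Eskel 3.456, Farrow 3.362.
Rounding to the nearest integer gives 3, 4, 5, 4, 3, 3 = 22 seats, so the divisor must be adjusted.
With modified divisor 189000: modified quotas Arden 2.675, Brisco 4.395, Carrow 5.116, Dorne 4.429, Eskel 3.548, Farrow 3.451.
Rounding to the nearest integer: Arden 3, Brisco 4, Carrow 5, Dorne 4, Eskel 4, Farrow 3 (total 23).
Farrow receives 3.

3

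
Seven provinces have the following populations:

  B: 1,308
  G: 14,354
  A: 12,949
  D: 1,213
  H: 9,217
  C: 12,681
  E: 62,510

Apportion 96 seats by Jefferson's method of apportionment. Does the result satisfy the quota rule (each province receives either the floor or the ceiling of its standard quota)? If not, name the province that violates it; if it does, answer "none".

E

Standard quotas: B 1.099, G 12.063, A 10.882, D 1.019, H 7.746, C 10.657, E 52.533.
Jefferson allocation: B 1, G 12, A 11, D 1, H 7, C 10, E 54.
E has quota 52.533 (lower 52, upper 53) but receives 54 — outside the quota interval.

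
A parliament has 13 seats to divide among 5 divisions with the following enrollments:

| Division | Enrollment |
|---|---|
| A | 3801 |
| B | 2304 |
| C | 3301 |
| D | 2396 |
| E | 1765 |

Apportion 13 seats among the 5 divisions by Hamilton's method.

A: 4, B: 2, C: 3, D: 2, E: 2

Total 13567; standard divisor 13567/13 ≈ 1043.615.
Standard quotas: A 3.642, B 2.208, C 3.163, D 2.296, E 1.691.
Lower quotas: A 3, B 2, C 3, D 2, E 1 (sum 11, leaving 2 seats).
Remainders in descending order: E 0.691, A 0.642, D 0.296, B 0.208, C 0.163.
The surplus seats go to E, A.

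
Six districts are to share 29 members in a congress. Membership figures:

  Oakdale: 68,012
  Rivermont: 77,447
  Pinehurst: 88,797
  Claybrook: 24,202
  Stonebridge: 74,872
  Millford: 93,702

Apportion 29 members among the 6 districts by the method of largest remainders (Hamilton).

The standard divisor is 427032/29 ≈ 14725.241.
Standard quotas: Oakdale 4.6187, Rivermont 5.2595, Pinehurst 6.0303, Claybrook 1.6436, Stonebridge 5.0846, Millford 6.3634.
Lower quotas: Oakdale 4, Rivermont 5, Pinehurst 6, Claybrook 1, Stonebridge 5, Millford 6 (sum 27, leaving 2 seats).
Remainders in descending order: Claybrook 0.6436, Oakdale 0.6187, Millford 0.3634, Rivermont 0.2595, Stonebridge 0.0846, Pinehurst 0.0303.
Largest remainders: Claybrook, Oakdale receive the extra seats.

Oakdale 5, Rivermont 5, Pinehurst 6, Claybrook 2, Stonebridge 5, Millford 6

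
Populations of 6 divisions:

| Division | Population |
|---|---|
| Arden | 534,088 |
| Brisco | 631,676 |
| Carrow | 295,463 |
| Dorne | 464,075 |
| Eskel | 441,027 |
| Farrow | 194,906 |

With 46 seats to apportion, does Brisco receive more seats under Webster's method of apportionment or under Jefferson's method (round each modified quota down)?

Jefferson

Webster: Arden 10, Brisco 11, Carrow 5, Dorne 8, Eskel 8, Farrow 4.
Jefferson: Arden 10, Brisco 12, Carrow 5, Dorne 8, Eskel 8, Farrow 3.
Brisco gets 11 under Webster and 12 under Jefferson.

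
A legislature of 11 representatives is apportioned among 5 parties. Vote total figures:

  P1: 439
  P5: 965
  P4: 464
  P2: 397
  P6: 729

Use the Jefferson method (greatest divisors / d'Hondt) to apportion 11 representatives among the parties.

Standard divisor 2994/11 ≈ 272.182; standard quotas: P1 1.613, P5 3.545, P4 1.705, P2 1.459, P6 2.678.
Rounding down gives 1, 3, 1, 1, 2 = 8 seats, so the divisor must be adjusted.
With modified divisor 226: modified quotas P1 1.942, P5 4.270, P4 2.053, P2 1.757, P6 3.226.
Rounding down: P1 1, P5 4, P4 2, P2 1, P6 3 (total 11).

P1 1, P5 4, P4 2, P2 1, P6 3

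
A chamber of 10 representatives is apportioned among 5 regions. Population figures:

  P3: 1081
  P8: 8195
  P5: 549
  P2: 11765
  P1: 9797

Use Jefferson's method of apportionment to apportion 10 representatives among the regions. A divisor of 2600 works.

With modified divisor 2600: modified quotas P3 0.416, P8 3.152, P5 0.211, P2 4.525, P1 3.768.
Rounding down: P3 0, P8 3, P5 0, P2 4, P1 3 (total 10).

P3 0, P8 3, P5 0, P2 4, P1 3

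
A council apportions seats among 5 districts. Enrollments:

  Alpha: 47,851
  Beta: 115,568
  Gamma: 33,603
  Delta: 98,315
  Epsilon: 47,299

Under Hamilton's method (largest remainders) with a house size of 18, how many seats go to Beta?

6

Standard divisor: 342636 ÷ 18 ≈ 19035.333.
Standard quotas: Alpha 2.5138, Beta 6.0712, Gamma 1.7653, Delta 5.1649, Epsilon 2.4848.
Lower quotas: Alpha 2, Beta 6, Gamma 1, Delta 5, Epsilon 2 (sum 16, leaving 2 seats).
Remainders in descending order: Gamma 0.7653, Alpha 0.5138, Epsilon 0.4848, Delta 0.1649, Beta 0.0712.
Largest remainders: Gamma, Alpha receive the extra seats.
Beta receives 6.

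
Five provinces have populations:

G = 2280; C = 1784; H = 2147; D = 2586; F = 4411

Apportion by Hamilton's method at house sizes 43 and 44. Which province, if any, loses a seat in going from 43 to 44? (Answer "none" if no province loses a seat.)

G

At 43 seats: G 8, C 6, H 7, D 8, F 14.
At 44 seats: G 7, C 6, H 7, D 9, F 15.
G drops from 8 to 7.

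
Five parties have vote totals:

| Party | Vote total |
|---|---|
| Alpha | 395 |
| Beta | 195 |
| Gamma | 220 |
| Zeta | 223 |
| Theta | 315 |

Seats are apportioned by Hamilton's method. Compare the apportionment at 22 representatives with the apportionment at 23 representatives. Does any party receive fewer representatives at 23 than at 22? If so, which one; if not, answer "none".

none

At 22 seats: Alpha 6, Beta 3, Gamma 4, Zeta 4, Theta 5.
At 23 seats: Alpha 7, Beta 3, Gamma 4, Zeta 4, Theta 5.
No party's allocation decreased.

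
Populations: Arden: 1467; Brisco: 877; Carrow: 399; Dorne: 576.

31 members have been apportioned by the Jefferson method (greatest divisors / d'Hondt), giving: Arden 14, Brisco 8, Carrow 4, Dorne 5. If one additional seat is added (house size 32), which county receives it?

Priority for the next seat is population ÷ (current seats + 1).
Priorities: Arden 97.800, Brisco 97.444, Carrow 79.800, Dorne 96.000.
Highest priority: Arden.

Arden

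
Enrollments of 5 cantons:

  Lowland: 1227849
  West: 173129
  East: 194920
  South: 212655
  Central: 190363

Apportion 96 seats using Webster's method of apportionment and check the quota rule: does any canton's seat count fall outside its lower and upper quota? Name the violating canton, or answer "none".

Standard quotas: Lowland 58.969, West 8.315, East 9.361, South 10.213, Central 9.142.
Webster allocation: Lowland 60, West 8, East 9, South 10, Central 9.
Lowland has quota 58.969 (lower 58, upper 59) but receives 60 — outside the quota interval.

Lowland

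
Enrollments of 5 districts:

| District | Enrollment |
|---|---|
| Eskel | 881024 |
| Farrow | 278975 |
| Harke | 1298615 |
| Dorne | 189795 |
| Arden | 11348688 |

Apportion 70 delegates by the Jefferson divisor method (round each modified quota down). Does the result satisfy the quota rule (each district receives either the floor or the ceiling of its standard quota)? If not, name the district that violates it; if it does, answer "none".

Arden

Standard quotas: Eskel 4.406, Farrow 1.395, Harke 6.494, Dorne 0.949, Arden 56.755.
Jefferson allocation: Eskel 4, Farrow 1, Harke 6, Dorne 0, Arden 59.
Arden has quota 56.755 (lower 56, upper 57) but receives 59 — outside the quota interval.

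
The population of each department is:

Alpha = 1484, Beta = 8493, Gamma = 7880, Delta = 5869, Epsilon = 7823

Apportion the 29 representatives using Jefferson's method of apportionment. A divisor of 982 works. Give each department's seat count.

With modified divisor 982: modified quotas Alpha 1.511, Beta 8.649, Gamma 8.024, Delta 5.977, Epsilon 7.966.
Rounding down: Alpha 1, Beta 8, Gamma 8, Delta 5, Epsilon 7 (total 29).

Alpha: 1; Beta: 8; Gamma: 8; Delta: 5; Epsilon: 7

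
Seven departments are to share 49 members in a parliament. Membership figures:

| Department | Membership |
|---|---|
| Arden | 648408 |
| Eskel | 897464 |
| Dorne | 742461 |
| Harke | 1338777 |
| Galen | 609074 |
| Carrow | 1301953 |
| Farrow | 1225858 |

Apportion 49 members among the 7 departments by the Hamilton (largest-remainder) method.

Arden 5, Eskel 7, Dorne 5, Harke 10, Galen 4, Carrow 9, Farrow 9

The standard divisor is 6763995/49 ≈ 138040.714.
Standard quotas: Arden 4.6972, Eskel 6.5014, Dorne 5.3786, Harke 9.6984, Galen 4.4123, Carrow 9.4317, Farrow 8.8804.
Lower quotas: Arden 4, Eskel 6, Dorne 5, Harke 9, Galen 4, Carrow 9, Farrow 8 (sum 45, leaving 4 seats).
Remainders in descending order: Farrow 0.8804, Harke 0.6984, Arden 0.6972, Eskel 0.5014, Carrow 0.4317, Galen 0.4123, Dorne 0.3786.
Largest remainders: Farrow, Harke, Arden, Eskel receive the extra seats.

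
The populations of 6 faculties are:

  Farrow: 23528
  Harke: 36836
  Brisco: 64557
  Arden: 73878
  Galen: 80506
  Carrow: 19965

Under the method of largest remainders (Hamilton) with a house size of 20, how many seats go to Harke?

3

The standard divisor is 299270/20 ≈ 14963.5.
Standard quotas: Farrow 1.5724, Harke 2.4617, Brisco 4.3143, Arden 4.9372, Galen 5.3802, Carrow 1.3342.
Lower quotas: Farrow 1, Harke 2, Brisco 4, Arden 4, Galen 5, Carrow 1 (sum 17, leaving 3 seats).
Remainders in descending order: Arden 0.9372, Farrow 0.5724, Harke 0.4617, Galen 0.3802, Carrow 0.3342, Brisco 0.3143.
Largest remainders: Arden, Farrow, Harke receive the extra seats.
Harke receives 3.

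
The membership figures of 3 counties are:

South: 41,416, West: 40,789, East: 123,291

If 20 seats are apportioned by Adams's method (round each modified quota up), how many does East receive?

Standard divisor 205496/20 ≈ 10274.8; standard quotas: South 4.031, West 3.970, East 11.999.
Rounding up gives 5, 4, 12 = 21 seats, so the divisor must be adjusted.
With modified divisor 10800: modified quotas South 3.835, West 3.777, East 11.416.
Rounding up: South 4, West 4, East 12 (total 20).
East receives 12.

12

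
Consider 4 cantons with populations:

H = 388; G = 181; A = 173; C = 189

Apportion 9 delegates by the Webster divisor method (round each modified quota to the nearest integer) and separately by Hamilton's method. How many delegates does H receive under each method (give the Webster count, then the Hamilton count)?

3 and 4

Webster: H 3, G 2, A 2, C 2.
Hamilton: H 4, G 2, A 1, C 2.
H gets 3 under Webster and 4 under Hamilton.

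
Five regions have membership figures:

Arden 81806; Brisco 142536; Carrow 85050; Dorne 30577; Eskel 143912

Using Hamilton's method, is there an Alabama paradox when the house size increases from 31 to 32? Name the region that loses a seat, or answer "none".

At 31 seats: Arden 5, Brisco 9, Carrow 6, Dorne 2, Eskel 9.
At 32 seats: Arden 5, Brisco 9, Carrow 6, Dorne 2, Eskel 10.
No region's allocation decreased.

none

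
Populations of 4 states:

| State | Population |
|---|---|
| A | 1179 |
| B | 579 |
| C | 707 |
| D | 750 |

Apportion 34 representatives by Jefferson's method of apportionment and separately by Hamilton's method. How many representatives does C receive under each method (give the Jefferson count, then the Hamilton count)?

7 and 8

Jefferson: A 13, B 6, C 7, D 8.
Hamilton: A 12, B 6, C 8, D 8.
C gets 7 under Jefferson and 8 under Hamilton.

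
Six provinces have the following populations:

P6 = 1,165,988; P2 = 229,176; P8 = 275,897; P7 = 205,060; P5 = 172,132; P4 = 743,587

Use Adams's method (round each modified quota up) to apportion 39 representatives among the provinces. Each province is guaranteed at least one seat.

Standard divisor 2791840/39 ≈ 71585.641; standard quotas: P6 16.288, P2 3.201, P8 3.854, P7 2.865, P5 2.405, P4 10.387.
Rounding up gives 17, 4, 4, 3, 3, 11 = 42 seats, so the divisor must be adjusted.
With modified divisor 77100: modified quotas P6 15.123, P2 2.972, P8 3.578, P7 2.660, P5 2.233, P4 9.644.
Rounding up: P6 16, P2 3, P8 4, P7 3, P5 3, P4 10 (total 39).

P6 16, P2 3, P8 4, P7 3, P5 3, P4 10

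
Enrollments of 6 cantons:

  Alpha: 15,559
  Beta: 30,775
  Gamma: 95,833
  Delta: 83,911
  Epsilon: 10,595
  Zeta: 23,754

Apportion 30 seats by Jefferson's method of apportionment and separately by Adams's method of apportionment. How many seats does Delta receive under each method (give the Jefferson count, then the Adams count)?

10 and 9

Jefferson: Alpha 1, Beta 3, Gamma 12, Delta 10, Epsilon 1, Zeta 3.
Adams: Alpha 2, Beta 4, Gamma 10, Delta 9, Epsilon 2, Zeta 3.
Delta gets 10 under Jefferson and 9 under Adams.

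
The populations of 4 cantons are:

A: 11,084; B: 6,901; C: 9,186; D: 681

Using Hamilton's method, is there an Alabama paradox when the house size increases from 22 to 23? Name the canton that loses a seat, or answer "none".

D

At 22 seats: A 9, B 5, C 7, D 1.
At 23 seats: A 9, B 6, C 8, D 0.
D drops from 1 to 0.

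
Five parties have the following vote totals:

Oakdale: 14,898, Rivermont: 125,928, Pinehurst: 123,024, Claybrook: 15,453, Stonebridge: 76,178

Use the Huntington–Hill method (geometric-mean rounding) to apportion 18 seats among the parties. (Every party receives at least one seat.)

With divisor 20711: modified quotas Oakdale 0.719, Rivermont 6.080, Pinehurst 5.940, Claybrook 0.746, Stonebridge 3.678.
Geometric-mean thresholds: Oakdale (min 1), Rivermont √(6·7)=6.481, Pinehurst √(5·6)=5.477, Claybrook (min 1), Stonebridge √(3·4)=3.464.
Each quota rounded against its threshold gives Oakdale 1, Rivermont 6, Pinehurst 6, Claybrook 1, Stonebridge 4 (total 18).

Oakdale=1, Rivermont=6, Pinehurst=6, Claybrook=1, Stonebridge=4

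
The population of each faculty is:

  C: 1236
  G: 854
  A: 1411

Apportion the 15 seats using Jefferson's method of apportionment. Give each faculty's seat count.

C: 5, G: 4, A: 6

Standard divisor 3501/15 ≈ 233.4; standard quotas: C 5.296, G 3.659, A 6.045.
Rounding down gives 5, 3, 6 = 14 seats, so the divisor must be adjusted.
With modified divisor 210: modified quotas C 5.886, G 4.067, A 6.719.
Rounding down: C 5, G 4, A 6 (total 15).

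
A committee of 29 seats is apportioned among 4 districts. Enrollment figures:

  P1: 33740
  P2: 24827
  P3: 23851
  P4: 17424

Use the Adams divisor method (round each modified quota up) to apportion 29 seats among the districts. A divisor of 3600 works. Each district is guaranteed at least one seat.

With modified divisor 3600: modified quotas P1 9.372, P2 6.896, P3 6.625, P4 4.840.
Rounding up: P1 10, P2 7, P3 7, P4 5 (total 29).

P1=10; P2=7; P3=7; P4=5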